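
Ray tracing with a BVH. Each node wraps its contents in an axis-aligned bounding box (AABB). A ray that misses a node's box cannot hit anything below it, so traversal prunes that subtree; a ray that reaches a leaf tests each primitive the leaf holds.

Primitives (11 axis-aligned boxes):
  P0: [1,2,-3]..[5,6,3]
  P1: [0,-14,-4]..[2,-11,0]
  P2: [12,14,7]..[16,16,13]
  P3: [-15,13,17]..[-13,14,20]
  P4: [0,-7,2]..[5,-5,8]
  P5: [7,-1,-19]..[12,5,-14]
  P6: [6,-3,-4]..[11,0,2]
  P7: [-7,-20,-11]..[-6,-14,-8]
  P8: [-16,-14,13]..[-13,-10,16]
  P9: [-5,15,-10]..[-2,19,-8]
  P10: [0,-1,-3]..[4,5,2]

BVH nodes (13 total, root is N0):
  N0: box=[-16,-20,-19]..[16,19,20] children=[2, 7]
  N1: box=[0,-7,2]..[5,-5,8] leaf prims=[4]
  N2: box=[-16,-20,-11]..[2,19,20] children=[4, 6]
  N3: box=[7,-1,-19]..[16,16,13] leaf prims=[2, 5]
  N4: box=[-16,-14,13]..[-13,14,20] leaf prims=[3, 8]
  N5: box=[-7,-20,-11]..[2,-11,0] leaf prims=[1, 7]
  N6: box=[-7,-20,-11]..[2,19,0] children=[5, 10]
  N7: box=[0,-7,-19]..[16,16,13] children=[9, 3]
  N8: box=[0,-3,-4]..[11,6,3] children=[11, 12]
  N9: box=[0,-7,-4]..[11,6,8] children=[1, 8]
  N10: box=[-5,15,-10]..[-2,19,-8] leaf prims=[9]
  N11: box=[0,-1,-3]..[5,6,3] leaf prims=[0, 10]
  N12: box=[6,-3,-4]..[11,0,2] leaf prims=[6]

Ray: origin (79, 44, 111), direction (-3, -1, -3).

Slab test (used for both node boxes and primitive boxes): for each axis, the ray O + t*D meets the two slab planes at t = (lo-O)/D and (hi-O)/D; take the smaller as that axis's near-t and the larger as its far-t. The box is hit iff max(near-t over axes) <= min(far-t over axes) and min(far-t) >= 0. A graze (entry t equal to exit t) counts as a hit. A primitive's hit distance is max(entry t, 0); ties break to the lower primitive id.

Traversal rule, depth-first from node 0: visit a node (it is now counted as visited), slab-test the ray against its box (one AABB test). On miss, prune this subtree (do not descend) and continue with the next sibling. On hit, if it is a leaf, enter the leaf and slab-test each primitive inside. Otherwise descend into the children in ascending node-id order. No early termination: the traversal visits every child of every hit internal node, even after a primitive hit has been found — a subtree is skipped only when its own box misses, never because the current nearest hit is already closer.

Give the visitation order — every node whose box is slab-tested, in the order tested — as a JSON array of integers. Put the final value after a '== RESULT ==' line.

Traverse from the root:
N0 x:[21,95/3] y:[25,64] z:[91/3,130/3] -> hit [91/3,95/3], descend [2, 7]
  N2 x:[77/3,95/3] y:[25,64] z:[91/3,122/3] -> hit [91/3,95/3], descend [4, 6]
    N4 x:[92/3,95/3] y:[30,58] z:[91/3,98/3] -> hit [92/3,95/3] leaf, test {P3@t=92/3, P8(miss)}
    N6 x:[77/3,86/3] y:[25,64] z:[37,122/3] -> miss, prune
  N7 x:[21,79/3] y:[28,51] z:[98/3,130/3] -> miss, prune

Summary -> nodes [0, 2, 4, 6, 7]; box-tests=5; leaf-entries=1; first=P3

== RESULT ==
[0, 2, 4, 6, 7]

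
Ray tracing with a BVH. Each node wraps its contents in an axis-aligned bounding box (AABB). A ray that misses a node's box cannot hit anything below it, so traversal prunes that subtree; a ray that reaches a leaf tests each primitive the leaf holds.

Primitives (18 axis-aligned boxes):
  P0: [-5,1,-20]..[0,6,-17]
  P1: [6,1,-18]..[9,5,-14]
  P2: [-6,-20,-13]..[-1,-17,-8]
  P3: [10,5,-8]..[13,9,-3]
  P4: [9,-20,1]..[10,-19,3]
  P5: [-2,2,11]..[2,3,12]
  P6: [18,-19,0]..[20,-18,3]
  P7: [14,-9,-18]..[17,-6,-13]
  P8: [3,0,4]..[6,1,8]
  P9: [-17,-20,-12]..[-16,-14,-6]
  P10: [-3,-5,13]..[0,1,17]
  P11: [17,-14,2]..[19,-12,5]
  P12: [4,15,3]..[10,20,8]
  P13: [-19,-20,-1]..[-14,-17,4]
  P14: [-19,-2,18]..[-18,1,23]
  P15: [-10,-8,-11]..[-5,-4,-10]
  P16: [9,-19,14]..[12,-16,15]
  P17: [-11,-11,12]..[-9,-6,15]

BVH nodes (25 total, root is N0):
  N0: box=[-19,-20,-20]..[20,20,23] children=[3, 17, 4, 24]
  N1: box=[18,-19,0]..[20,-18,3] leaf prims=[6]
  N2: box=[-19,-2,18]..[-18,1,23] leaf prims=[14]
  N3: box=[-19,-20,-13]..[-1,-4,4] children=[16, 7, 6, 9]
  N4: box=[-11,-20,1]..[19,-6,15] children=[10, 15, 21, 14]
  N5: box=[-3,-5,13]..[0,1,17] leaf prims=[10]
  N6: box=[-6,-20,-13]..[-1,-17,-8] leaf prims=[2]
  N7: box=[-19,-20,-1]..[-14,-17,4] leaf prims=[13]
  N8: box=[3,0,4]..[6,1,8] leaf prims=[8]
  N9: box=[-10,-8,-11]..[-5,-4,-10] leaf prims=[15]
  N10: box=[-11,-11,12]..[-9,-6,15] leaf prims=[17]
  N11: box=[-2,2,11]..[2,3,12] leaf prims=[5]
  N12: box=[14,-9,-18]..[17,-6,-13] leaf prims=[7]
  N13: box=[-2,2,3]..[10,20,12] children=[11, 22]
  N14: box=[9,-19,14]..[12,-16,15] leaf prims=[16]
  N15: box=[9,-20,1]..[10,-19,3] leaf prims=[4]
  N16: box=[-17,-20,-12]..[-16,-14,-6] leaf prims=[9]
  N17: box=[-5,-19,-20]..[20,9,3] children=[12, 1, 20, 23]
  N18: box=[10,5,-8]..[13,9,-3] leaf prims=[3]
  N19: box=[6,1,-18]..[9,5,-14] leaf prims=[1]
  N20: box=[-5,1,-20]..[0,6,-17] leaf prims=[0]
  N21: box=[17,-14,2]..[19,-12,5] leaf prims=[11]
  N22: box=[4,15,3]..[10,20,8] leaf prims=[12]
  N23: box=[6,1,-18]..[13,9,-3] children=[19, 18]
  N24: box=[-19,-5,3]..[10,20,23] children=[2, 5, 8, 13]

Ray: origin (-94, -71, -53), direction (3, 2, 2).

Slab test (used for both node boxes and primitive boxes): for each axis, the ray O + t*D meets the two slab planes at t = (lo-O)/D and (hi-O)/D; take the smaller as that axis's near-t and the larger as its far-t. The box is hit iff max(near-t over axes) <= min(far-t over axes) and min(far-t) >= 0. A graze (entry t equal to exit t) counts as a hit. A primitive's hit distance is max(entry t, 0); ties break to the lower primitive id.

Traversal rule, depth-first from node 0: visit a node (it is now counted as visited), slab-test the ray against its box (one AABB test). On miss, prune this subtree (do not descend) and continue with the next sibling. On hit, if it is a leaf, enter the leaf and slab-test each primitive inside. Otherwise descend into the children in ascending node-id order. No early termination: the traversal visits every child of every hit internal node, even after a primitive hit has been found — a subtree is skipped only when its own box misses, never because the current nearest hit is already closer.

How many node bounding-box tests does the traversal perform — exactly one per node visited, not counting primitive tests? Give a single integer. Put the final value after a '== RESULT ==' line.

Traverse from the root:
N0 x:[25,38] y:[51/2,91/2] z:[33/2,38] -> hit [51/2,38], descend [3, 4, 17, 24]
  N3 x:[25,31] y:[51/2,67/2] z:[20,57/2] -> hit [51/2,57/2], descend [6, 7, 9, 16]
    N6 x:[88/3,31] y:[51/2,27] z:[20,45/2] -> miss, prune
    N7 x:[25,80/3] y:[51/2,27] z:[26,57/2] -> hit [26,80/3] leaf, test {P13@t=26}
    N9 x:[28,89/3] y:[63/2,67/2] z:[21,43/2] -> miss, prune
    N16 x:[77/3,26] y:[51/2,57/2] z:[41/2,47/2] -> miss, prune
  N4 x:[83/3,113/3] y:[51/2,65/2] z:[27,34] -> hit [83/3,65/2], descend [10, 14, 15, 21]
    N10 x:[83/3,85/3] y:[30,65/2] z:[65/2,34] -> miss, prune
    N14 x:[103/3,106/3] y:[26,55/2] z:[67/2,34] -> miss, prune
    N15 x:[103/3,104/3] y:[51/2,26] z:[27,28] -> miss, prune
    N21 x:[37,113/3] y:[57/2,59/2] z:[55/2,29] -> miss, prune
  N17 x:[89/3,38] y:[26,40] z:[33/2,28] -> miss, prune
  N24 x:[25,104/3] y:[33,91/2] z:[28,38] -> hit [33,104/3], descend [2, 5, 8, 13]
    N2 x:[25,76/3] y:[69/2,36] z:[71/2,38] -> miss, prune
    N5 x:[91/3,94/3] y:[33,36] z:[33,35] -> miss, prune
    N8 x:[97/3,100/3] y:[71/2,36] z:[57/2,61/2] -> miss, prune
    N13 x:[92/3,104/3] y:[73/2,91/2] z:[28,65/2] -> miss, prune

Summary -> nodes [0, 3, 6, 7, 9, 16, 4, 10, 14, 15, 21, 17, 24, 2, 5, 8, 13]; box-tests=17; leaf-entries=1; first=P13

== RESULT ==
17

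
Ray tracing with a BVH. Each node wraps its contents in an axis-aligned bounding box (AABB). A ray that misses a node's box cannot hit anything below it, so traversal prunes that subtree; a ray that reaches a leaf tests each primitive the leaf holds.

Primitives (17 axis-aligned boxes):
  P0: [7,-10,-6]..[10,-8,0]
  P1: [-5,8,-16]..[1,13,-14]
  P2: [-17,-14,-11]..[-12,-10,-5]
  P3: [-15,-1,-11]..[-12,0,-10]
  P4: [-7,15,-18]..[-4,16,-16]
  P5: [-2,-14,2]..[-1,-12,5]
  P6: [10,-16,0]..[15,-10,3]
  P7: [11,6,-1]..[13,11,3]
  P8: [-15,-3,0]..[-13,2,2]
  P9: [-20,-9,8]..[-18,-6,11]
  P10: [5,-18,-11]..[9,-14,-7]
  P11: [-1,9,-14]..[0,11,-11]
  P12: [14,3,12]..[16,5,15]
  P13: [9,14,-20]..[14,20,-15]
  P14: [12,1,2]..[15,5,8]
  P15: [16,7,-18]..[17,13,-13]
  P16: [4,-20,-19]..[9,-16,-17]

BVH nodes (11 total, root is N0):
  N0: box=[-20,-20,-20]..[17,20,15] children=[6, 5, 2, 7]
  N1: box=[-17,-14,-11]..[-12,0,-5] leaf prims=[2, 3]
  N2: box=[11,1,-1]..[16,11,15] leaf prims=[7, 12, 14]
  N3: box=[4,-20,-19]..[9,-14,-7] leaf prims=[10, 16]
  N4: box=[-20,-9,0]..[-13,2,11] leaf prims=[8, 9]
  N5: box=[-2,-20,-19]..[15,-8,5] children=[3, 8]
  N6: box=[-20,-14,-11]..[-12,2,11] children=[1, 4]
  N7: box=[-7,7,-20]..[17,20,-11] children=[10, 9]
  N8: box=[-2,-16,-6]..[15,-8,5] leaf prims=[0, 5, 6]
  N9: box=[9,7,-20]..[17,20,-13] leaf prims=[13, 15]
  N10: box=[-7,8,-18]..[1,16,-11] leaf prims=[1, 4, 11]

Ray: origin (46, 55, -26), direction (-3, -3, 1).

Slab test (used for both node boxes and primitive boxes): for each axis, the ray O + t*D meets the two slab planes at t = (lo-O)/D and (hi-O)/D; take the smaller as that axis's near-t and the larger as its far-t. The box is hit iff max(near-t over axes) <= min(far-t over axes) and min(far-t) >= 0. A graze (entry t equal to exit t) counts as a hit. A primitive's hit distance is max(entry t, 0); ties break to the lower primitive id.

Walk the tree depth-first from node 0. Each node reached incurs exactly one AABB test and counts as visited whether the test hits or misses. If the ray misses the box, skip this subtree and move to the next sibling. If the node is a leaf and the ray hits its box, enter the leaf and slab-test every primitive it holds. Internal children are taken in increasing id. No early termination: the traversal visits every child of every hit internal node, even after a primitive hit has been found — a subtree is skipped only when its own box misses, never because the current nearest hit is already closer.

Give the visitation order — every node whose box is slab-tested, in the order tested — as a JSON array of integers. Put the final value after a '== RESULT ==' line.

Trace the traversal:
N0 x:[29/3,22] y:[35/3,25] z:[6,41] -> hit [35/3,22], descend [2, 5, 6, 7]
  N2 x:[10,35/3] y:[44/3,18] z:[25,41] -> miss, prune
  N5 x:[31/3,16] y:[21,25] z:[7,31] -> miss, prune
  N6 x:[58/3,22] y:[53/3,23] z:[15,37] -> hit [58/3,22], descend [1, 4]
    N1 x:[58/3,21] y:[55/3,23] z:[15,21] -> hit [58/3,21] leaf, test {P2(miss), P3(miss)}
    N4 x:[59/3,22] y:[53/3,64/3] z:[26,37] -> miss, prune
  N7 x:[29/3,53/3] y:[35/3,16] z:[6,15] -> hit [35/3,15], descend [9, 10]
    N9 x:[29/3,37/3] y:[35/3,16] z:[6,13] -> hit [35/3,37/3] leaf, test {P13(miss), P15(miss)}
    N10 x:[15,53/3] y:[13,47/3] z:[8,15] -> hit [15,15] leaf, test {P1(miss), P4(miss), P11(miss)}

9 AABB tests over nodes [0, 2, 5, 6, 1, 4, 7, 9, 10]; 3 leaves entered; closest miss.

== RESULT ==
[0, 2, 5, 6, 1, 4, 7, 9, 10]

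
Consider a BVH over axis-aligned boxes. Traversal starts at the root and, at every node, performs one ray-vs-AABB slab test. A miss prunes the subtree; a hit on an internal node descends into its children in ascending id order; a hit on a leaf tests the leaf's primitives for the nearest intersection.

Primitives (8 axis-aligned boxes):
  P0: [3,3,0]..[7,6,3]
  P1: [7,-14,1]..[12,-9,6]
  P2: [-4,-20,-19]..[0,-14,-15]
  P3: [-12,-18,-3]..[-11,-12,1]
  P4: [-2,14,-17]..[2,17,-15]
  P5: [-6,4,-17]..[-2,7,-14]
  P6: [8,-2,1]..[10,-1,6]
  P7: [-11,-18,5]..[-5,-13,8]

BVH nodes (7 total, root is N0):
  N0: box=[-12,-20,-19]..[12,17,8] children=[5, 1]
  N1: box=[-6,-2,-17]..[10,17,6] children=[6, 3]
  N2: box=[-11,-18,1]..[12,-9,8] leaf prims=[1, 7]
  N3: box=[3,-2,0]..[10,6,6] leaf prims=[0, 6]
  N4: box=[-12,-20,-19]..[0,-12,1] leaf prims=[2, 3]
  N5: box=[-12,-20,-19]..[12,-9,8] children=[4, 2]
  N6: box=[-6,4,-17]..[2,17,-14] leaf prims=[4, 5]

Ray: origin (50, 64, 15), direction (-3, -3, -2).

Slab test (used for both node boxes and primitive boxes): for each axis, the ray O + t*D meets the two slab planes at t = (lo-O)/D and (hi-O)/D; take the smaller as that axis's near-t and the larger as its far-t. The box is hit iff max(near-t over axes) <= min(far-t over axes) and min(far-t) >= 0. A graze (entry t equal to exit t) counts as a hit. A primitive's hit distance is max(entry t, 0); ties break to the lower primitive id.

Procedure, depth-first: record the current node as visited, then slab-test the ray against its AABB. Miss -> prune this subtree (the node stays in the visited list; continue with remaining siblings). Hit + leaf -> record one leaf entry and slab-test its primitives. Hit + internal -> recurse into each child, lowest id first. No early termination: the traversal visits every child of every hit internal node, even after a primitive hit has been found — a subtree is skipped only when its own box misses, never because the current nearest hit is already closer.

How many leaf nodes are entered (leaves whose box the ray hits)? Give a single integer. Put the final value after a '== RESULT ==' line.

Walk:
N0 x:[38/3,62/3] y:[47/3,28] z:[7/2,17] -> hit [47/3,17], descend [1, 5]
  N1 x:[40/3,56/3] y:[47/3,22] z:[9/2,16] -> hit [47/3,16], descend [3, 6]
    N3 x:[40/3,47/3] y:[58/3,22] z:[9/2,15/2] -> miss, prune
    N6 x:[16,56/3] y:[47/3,20] z:[29/2,16] -> hit [16,16] leaf, test {P4@t=16, P5(miss)}
  N5 x:[38/3,62/3] y:[73/3,28] z:[7/2,17] -> miss, prune

order=[0, 1, 3, 6, 5]  |boxes|=5  |leaves|=1  hit=P4

== RESULT ==
1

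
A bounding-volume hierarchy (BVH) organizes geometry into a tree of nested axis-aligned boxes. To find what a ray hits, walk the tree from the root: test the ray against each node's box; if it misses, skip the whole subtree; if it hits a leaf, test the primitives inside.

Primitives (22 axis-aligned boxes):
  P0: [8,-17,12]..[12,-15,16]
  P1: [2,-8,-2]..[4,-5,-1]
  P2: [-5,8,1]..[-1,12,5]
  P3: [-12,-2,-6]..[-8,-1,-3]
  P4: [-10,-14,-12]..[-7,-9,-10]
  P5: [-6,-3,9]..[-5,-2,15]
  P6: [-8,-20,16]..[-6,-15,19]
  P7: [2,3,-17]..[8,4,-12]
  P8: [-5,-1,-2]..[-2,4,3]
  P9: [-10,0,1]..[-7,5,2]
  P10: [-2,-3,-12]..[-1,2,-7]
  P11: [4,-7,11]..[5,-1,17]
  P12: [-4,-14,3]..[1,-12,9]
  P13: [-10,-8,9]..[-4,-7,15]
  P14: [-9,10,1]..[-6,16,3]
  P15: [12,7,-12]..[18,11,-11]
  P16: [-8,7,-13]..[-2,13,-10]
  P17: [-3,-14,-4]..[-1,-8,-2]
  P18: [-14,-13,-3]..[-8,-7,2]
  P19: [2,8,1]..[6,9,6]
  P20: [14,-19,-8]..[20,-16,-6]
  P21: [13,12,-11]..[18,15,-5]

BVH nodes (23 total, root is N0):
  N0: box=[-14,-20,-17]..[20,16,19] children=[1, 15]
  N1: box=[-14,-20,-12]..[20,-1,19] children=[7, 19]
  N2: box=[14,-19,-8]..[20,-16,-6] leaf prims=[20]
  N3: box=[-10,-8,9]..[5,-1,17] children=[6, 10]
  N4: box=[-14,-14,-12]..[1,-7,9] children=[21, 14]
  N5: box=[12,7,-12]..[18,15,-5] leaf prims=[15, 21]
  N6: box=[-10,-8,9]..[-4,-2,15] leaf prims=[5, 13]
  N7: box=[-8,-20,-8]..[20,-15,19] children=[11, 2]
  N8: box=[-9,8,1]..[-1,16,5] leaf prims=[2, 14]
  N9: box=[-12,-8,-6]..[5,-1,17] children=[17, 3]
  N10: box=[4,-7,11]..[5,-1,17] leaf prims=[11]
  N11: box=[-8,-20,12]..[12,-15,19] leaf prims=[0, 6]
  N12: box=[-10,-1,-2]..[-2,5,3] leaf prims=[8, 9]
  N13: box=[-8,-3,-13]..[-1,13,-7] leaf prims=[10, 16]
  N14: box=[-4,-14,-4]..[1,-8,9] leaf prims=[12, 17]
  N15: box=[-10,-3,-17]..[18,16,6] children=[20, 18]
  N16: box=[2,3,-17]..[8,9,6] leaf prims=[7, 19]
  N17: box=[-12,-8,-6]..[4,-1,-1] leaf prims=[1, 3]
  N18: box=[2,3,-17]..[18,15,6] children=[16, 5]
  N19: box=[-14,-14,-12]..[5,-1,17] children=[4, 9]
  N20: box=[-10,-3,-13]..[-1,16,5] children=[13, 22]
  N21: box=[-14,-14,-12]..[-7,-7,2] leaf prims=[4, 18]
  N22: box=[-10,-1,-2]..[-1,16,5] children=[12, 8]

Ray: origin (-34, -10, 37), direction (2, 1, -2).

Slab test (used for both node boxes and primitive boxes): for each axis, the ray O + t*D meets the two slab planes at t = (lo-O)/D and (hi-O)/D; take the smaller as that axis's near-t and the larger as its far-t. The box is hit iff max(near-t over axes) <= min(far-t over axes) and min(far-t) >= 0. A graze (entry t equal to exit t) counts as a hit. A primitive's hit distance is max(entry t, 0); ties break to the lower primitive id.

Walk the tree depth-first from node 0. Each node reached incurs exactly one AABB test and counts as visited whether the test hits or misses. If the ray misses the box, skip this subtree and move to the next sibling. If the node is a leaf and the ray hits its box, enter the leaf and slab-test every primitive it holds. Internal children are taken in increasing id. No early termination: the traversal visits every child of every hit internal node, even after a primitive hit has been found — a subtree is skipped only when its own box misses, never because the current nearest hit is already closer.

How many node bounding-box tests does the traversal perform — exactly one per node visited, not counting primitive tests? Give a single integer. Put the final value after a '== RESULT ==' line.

Trace the traversal:
N0 x:[10,27] y:[-10,26] z:[9,27] -> hit [10,26], descend [1, 15]
  N1 x:[10,27] y:[-10,9] z:[9,49/2] -> miss, prune
  N15 x:[12,26] y:[7,26] z:[31/2,27] -> hit [31/2,26], descend [18, 20]
    N18 x:[18,26] y:[13,25] z:[31/2,27] -> hit [18,25], descend [5, 16]
      N5 x:[23,26] y:[17,25] z:[21,49/2] -> hit [23,49/2] leaf, test {P15(miss), P21@t=47/2}
      N16 x:[18,21] y:[13,19] z:[31/2,27] -> hit [18,19] leaf, test {P7(miss), P19@t=18}
    N20 x:[12,33/2] y:[7,26] z:[16,25] -> hit [16,33/2], descend [13, 22]
      N13 x:[13,33/2] y:[7,23] z:[22,25] -> miss, prune
      N22 x:[12,33/2] y:[9,26] z:[16,39/2] -> hit [16,33/2], descend [8, 12]
        N8 x:[25/2,33/2] y:[18,26] z:[16,18] -> miss, prune
        N12 x:[12,16] y:[9,15] z:[17,39/2] -> miss, prune

11 AABB tests over nodes [0, 1, 15, 18, 5, 16, 20, 13, 22, 8, 12]; 2 leaves entered; closest P19.

== RESULT ==
11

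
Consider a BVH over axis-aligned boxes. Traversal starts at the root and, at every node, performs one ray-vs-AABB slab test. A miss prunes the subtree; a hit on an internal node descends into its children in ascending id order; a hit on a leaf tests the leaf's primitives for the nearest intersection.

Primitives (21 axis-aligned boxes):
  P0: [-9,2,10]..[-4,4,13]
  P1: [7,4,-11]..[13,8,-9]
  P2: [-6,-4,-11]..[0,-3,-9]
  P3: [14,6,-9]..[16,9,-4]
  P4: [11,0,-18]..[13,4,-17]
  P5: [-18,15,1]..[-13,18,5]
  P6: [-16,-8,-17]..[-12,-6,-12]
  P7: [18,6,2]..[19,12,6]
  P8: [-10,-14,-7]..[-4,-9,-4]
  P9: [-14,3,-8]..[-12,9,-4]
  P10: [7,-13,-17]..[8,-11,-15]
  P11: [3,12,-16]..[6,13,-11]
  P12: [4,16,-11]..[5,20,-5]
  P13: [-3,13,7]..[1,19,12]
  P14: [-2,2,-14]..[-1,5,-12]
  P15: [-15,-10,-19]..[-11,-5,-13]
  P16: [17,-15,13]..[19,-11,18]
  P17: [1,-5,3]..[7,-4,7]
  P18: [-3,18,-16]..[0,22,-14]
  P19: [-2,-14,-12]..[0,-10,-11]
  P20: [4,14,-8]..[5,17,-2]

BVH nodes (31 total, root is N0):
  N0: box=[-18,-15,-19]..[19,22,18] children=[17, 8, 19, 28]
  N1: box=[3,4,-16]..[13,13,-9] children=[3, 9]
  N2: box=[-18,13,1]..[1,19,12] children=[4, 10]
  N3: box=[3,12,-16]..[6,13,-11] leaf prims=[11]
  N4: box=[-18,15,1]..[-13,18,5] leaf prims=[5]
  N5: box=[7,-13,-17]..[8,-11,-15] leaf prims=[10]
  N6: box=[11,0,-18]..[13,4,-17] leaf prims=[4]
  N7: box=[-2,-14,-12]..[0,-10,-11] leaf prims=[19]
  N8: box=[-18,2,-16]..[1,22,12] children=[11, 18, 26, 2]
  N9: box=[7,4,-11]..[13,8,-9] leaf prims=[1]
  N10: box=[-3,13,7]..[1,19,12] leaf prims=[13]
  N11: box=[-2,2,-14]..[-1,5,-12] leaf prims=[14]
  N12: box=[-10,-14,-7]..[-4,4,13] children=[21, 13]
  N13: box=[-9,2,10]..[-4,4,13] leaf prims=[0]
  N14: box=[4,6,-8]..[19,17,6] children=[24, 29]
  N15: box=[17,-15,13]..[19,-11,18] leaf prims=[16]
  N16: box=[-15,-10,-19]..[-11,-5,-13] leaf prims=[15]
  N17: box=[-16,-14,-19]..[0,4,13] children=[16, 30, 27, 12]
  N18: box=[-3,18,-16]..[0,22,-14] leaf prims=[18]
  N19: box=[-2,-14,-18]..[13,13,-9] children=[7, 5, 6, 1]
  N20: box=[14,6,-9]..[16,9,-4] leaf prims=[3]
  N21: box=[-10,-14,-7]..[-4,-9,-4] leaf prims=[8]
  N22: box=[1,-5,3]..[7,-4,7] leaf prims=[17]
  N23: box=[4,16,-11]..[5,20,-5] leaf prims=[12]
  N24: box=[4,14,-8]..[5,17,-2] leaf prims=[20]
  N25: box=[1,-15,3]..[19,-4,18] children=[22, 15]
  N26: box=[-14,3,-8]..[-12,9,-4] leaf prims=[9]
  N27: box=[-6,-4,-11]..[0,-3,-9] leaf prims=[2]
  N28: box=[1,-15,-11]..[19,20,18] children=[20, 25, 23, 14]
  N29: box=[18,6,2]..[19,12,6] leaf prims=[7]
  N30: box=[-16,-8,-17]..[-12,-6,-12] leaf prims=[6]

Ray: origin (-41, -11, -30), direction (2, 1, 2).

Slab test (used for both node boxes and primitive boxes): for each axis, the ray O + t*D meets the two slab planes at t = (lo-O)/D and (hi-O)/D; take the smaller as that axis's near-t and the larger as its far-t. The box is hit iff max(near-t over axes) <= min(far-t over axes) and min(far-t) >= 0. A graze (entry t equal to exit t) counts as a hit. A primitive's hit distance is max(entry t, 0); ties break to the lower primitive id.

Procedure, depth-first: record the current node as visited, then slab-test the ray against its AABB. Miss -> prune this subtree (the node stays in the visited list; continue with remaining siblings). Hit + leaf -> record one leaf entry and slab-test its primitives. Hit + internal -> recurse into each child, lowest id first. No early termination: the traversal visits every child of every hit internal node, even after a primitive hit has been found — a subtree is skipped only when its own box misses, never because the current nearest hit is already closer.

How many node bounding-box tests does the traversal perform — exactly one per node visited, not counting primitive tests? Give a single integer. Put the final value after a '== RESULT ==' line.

Trace the traversal:
N0 x:[23/2,30] y:[-4,33] z:[11/2,24] -> hit [23/2,24], descend [8, 17, 19, 28]
  N8 x:[23/2,21] y:[13,33] z:[7,21] -> hit [13,21], descend [2, 11, 18, 26]
    N2 x:[23/2,21] y:[24,30] z:[31/2,21] -> miss, prune
    N11 x:[39/2,20] y:[13,16] z:[8,9] -> miss, prune
    N18 x:[19,41/2] y:[29,33] z:[7,8] -> miss, prune
    N26 x:[27/2,29/2] y:[14,20] z:[11,13] -> miss, prune
  N17 x:[25/2,41/2] y:[-3,15] z:[11/2,43/2] -> hit [25/2,15], descend [12, 16, 27, 30]
    N12 x:[31/2,37/2] y:[-3,15] z:[23/2,43/2] -> miss, prune
    N16 x:[13,15] y:[1,6] z:[11/2,17/2] -> miss, prune
    N27 x:[35/2,41/2] y:[7,8] z:[19/2,21/2] -> miss, prune
    N30 x:[25/2,29/2] y:[3,5] z:[13/2,9] -> miss, prune
  N19 x:[39/2,27] y:[-3,24] z:[6,21/2] -> miss, prune
  N28 x:[21,30] y:[-4,31] z:[19/2,24] -> hit [21,24], descend [14, 20, 23, 25]
    N14 x:[45/2,30] y:[17,28] z:[11,18] -> miss, prune
    N20 x:[55/2,57/2] y:[17,20] z:[21/2,13] -> miss, prune
    N23 x:[45/2,23] y:[27,31] z:[19/2,25/2] -> miss, prune
    N25 x:[21,30] y:[-4,7] z:[33/2,24] -> miss, prune

Summary -> nodes [0, 8, 2, 11, 18, 26, 17, 12, 16, 27, 30, 19, 28, 14, 20, 23, 25]; box-tests=17; leaf-entries=0; first=miss

== RESULT ==
17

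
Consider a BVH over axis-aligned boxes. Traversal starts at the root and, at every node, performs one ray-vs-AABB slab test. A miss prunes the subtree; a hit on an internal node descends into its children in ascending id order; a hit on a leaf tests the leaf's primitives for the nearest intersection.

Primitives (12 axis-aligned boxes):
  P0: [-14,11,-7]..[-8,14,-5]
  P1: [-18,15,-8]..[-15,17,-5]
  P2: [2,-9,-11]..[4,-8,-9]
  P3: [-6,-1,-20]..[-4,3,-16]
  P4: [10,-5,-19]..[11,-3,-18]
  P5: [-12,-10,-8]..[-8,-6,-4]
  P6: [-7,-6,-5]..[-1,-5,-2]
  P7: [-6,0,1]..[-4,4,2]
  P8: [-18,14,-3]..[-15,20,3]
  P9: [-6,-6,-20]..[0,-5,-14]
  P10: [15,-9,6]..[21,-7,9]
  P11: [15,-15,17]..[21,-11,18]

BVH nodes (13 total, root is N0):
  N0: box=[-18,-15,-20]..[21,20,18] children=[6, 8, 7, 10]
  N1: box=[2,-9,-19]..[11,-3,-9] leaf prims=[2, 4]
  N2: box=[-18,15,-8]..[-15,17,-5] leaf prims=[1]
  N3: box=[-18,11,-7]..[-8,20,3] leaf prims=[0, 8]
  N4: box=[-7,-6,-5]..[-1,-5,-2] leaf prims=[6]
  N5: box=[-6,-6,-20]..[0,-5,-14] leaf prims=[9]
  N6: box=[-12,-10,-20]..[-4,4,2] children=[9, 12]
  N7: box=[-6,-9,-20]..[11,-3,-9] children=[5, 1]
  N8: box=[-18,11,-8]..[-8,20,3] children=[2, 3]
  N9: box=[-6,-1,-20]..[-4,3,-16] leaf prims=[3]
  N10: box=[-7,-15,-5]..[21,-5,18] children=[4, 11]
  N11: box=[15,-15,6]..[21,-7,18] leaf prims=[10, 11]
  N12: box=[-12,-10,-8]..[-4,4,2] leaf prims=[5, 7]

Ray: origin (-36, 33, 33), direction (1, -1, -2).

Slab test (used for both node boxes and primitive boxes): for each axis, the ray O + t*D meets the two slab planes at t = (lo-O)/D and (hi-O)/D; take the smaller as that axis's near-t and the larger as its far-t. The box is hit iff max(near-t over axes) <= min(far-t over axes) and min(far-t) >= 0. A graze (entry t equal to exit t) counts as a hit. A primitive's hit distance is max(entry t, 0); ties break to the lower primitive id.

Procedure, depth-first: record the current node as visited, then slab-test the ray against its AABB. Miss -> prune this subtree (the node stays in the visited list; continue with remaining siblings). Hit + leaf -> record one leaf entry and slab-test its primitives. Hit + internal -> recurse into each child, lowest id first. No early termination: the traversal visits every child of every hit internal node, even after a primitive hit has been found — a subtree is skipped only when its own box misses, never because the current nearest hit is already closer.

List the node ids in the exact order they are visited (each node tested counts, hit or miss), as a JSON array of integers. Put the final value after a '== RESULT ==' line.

Traverse from the root:
N0 x:[18,57] y:[13,48] z:[15/2,53/2] -> hit [18,53/2], descend [6, 7, 8, 10]
  N6 x:[24,32] y:[29,43] z:[31/2,53/2] -> miss, prune
  N7 x:[30,47] y:[36,42] z:[21,53/2] -> miss, prune
  N8 x:[18,28] y:[13,22] z:[15,41/2] -> hit [18,41/2], descend [2, 3]
    N2 x:[18,21] y:[16,18] z:[19,41/2] -> miss, prune
    N3 x:[18,28] y:[13,22] z:[15,20] -> hit [18,20] leaf, test {P0(miss), P8@t=18}
  N10 x:[29,57] y:[38,48] z:[15/2,19] -> miss, prune

Visited [0, 6, 7, 8, 2, 3, 10]. Tests: 7 box, 1 leaf. Nearest: P8.

== RESULT ==
[0, 6, 7, 8, 2, 3, 10]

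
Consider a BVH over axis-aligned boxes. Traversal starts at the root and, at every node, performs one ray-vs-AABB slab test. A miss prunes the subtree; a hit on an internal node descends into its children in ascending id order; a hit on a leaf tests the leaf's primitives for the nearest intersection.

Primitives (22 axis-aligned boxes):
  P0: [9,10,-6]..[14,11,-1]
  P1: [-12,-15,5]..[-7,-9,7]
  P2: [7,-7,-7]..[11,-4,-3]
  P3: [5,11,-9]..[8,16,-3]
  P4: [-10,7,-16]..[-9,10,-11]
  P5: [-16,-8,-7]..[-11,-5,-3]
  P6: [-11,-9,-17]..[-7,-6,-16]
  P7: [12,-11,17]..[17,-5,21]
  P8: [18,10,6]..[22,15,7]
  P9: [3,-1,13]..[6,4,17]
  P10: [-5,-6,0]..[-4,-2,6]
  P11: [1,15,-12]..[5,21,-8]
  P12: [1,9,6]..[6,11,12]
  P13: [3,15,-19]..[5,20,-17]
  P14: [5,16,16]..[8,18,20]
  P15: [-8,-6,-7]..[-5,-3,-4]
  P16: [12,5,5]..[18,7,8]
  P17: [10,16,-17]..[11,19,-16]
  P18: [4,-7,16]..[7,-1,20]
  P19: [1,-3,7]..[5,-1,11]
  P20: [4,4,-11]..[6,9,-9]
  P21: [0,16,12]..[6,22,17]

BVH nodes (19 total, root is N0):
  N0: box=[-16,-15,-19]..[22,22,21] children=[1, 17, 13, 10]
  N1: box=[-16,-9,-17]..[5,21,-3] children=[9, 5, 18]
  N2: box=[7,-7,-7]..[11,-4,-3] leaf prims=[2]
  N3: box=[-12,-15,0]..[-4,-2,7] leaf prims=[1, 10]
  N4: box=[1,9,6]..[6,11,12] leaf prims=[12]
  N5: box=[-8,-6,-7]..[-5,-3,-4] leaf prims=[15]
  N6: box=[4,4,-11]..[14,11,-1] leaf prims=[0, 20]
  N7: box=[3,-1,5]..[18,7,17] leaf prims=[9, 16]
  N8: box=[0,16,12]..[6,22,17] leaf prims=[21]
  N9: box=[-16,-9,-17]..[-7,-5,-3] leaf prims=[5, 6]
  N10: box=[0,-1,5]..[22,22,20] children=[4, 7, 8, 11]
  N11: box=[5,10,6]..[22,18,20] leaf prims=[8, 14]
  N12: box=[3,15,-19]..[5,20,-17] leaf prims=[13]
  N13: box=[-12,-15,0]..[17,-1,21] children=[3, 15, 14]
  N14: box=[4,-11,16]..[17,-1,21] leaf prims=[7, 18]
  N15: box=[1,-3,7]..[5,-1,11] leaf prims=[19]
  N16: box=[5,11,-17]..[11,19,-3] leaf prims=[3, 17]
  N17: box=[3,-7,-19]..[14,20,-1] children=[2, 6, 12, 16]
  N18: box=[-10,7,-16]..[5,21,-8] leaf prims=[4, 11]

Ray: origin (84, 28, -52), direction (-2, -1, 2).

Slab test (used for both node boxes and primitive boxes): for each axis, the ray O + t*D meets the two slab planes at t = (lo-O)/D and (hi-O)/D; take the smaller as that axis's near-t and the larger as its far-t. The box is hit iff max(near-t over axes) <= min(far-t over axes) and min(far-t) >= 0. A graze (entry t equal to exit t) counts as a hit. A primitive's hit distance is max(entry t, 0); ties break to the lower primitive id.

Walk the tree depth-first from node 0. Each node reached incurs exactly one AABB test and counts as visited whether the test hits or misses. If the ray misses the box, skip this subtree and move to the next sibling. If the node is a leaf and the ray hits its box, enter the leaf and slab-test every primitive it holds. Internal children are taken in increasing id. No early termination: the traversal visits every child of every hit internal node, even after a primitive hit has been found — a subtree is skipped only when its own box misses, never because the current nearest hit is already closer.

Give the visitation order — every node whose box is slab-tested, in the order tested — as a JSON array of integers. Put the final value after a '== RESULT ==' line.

Traverse from the root:
N0 x:[31,50] y:[6,43] z:[33/2,73/2] -> hit [31,73/2], descend [1, 10, 13, 17]
  N1 x:[79/2,50] y:[7,37] z:[35/2,49/2] -> miss, prune
  N10 x:[31,42] y:[6,29] z:[57/2,36] -> miss, prune
  N13 x:[67/2,48] y:[29,43] z:[26,73/2] -> hit [67/2,73/2], descend [3, 14, 15]
    N3 x:[44,48] y:[30,43] z:[26,59/2] -> miss, prune
    N14 x:[67/2,40] y:[29,39] z:[34,73/2] -> hit [34,73/2] leaf, test {P7@t=69/2, P18(miss)}
    N15 x:[79/2,83/2] y:[29,31] z:[59/2,63/2] -> miss, prune
  N17 x:[35,81/2] y:[8,35] z:[33/2,51/2] -> miss, prune

order=[0, 1, 10, 13, 3, 14, 15, 17]  |boxes|=8  |leaves|=1  hit=P7

== RESULT ==
[0, 1, 10, 13, 3, 14, 15, 17]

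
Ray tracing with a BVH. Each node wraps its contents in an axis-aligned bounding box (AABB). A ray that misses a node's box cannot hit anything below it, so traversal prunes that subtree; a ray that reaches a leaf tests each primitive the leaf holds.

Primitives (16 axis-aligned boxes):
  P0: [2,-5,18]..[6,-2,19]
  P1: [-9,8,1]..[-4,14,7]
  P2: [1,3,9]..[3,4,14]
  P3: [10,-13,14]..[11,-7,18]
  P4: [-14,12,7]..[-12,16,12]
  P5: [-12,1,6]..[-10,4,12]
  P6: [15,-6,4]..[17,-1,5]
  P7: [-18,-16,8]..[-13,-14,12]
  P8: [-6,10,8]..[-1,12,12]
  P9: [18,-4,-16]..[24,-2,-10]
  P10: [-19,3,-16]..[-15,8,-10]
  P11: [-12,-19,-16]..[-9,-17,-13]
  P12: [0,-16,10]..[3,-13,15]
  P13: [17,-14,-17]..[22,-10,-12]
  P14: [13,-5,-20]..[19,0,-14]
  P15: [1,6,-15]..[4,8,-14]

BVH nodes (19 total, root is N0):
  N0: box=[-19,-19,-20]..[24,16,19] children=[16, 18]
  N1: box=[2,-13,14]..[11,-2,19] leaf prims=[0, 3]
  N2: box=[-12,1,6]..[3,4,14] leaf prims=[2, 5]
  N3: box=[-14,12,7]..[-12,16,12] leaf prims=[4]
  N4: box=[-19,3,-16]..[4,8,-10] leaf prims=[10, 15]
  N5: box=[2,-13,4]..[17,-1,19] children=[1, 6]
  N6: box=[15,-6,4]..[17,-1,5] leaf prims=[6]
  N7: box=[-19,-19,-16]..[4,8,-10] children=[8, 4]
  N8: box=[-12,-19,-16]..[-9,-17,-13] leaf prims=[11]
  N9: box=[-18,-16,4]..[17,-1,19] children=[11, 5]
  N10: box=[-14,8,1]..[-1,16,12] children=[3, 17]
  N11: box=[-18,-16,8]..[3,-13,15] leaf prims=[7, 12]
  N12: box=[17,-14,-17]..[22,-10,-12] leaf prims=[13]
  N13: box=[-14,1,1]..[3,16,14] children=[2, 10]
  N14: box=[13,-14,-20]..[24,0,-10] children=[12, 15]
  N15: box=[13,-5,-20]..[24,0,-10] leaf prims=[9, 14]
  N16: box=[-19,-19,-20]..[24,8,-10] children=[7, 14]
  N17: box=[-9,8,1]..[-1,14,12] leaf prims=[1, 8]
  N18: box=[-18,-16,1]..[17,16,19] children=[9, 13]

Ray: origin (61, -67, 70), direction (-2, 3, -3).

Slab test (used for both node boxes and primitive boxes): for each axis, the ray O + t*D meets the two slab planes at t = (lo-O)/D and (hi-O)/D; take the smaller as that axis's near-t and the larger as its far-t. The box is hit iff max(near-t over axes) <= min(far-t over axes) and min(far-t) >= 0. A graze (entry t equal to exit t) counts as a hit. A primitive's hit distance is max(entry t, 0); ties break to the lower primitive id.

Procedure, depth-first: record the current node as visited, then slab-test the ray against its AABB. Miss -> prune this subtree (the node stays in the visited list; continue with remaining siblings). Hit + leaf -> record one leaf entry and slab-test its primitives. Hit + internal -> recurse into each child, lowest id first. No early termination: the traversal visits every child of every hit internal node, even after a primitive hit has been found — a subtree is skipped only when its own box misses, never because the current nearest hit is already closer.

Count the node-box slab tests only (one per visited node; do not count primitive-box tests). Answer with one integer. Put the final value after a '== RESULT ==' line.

Walk:
N0 x:[37/2,40] y:[16,83/3] z:[17,30] -> hit [37/2,83/3], descend [16, 18]
  N16 x:[37/2,40] y:[16,25] z:[80/3,30] -> miss, prune
  N18 x:[22,79/2] y:[17,83/3] z:[17,23] -> hit [22,23], descend [9, 13]
    N9 x:[22,79/2] y:[17,22] z:[17,22] -> hit [22,22], descend [5, 11]
      N5 x:[22,59/2] y:[18,22] z:[17,22] -> hit [22,22], descend [1, 6]
        N1 x:[25,59/2] y:[18,65/3] z:[17,56/3] -> miss, prune
        N6 x:[22,23] y:[61/3,22] z:[65/3,22] -> hit [22,22] leaf, test {P6@t=22}
      N11 x:[29,79/2] y:[17,18] z:[55/3,62/3] -> miss, prune
    N13 x:[29,75/2] y:[68/3,83/3] z:[56/3,23] -> miss, prune

order=[0, 16, 18, 9, 5, 1, 6, 11, 13]  |boxes|=9  |leaves|=1  hit=P6

== RESULT ==
9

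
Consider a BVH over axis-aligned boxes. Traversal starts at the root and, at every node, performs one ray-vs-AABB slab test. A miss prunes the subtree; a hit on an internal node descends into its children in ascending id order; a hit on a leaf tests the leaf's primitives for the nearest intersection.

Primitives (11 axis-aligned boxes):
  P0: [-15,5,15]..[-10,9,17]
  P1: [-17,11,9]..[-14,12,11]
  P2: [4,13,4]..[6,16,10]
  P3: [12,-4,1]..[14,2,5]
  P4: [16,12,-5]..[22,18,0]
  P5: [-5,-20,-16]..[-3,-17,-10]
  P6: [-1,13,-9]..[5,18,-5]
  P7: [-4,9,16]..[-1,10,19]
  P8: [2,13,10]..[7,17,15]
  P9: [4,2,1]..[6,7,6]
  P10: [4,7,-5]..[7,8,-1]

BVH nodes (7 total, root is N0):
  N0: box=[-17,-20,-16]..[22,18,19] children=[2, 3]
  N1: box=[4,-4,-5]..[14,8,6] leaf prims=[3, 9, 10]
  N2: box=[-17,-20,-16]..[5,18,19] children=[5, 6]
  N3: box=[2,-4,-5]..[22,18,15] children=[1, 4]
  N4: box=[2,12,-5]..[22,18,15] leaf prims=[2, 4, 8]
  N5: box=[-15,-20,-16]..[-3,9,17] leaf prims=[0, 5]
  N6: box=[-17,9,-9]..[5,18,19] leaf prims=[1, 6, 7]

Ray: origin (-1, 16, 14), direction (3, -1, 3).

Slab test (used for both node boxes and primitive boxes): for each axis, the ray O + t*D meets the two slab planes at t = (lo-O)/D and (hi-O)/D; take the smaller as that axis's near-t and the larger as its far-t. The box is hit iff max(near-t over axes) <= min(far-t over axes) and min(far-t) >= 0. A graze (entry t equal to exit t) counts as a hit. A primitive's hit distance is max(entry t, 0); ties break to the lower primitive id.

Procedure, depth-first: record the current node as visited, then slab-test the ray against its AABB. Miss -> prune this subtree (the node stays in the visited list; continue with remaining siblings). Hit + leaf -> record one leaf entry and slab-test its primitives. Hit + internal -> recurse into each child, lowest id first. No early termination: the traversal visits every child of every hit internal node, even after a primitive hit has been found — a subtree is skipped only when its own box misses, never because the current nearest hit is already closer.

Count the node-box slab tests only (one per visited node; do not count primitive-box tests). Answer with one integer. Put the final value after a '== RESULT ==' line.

Walk:
N0 x:[-16/3,23/3] y:[-2,36] z:[-10,5/3] -> hit [-2,5/3], descend [2, 3]
  N2 x:[-16/3,2] y:[-2,36] z:[-10,5/3] -> hit [-2,5/3], descend [5, 6]
    N5 x:[-14/3,-2/3] y:[7,36] z:[-10,1] -> miss, prune
    N6 x:[-16/3,2] y:[-2,7] z:[-23/3,5/3] -> hit [-2,5/3] leaf, test {P1(miss), P6(miss), P7(miss)}
  N3 x:[1,23/3] y:[-2,20] z:[-19/3,1/3] -> miss, prune

Visited [0, 2, 5, 6, 3]. Tests: 5 box, 1 leaf. Nearest: miss.

== RESULT ==
5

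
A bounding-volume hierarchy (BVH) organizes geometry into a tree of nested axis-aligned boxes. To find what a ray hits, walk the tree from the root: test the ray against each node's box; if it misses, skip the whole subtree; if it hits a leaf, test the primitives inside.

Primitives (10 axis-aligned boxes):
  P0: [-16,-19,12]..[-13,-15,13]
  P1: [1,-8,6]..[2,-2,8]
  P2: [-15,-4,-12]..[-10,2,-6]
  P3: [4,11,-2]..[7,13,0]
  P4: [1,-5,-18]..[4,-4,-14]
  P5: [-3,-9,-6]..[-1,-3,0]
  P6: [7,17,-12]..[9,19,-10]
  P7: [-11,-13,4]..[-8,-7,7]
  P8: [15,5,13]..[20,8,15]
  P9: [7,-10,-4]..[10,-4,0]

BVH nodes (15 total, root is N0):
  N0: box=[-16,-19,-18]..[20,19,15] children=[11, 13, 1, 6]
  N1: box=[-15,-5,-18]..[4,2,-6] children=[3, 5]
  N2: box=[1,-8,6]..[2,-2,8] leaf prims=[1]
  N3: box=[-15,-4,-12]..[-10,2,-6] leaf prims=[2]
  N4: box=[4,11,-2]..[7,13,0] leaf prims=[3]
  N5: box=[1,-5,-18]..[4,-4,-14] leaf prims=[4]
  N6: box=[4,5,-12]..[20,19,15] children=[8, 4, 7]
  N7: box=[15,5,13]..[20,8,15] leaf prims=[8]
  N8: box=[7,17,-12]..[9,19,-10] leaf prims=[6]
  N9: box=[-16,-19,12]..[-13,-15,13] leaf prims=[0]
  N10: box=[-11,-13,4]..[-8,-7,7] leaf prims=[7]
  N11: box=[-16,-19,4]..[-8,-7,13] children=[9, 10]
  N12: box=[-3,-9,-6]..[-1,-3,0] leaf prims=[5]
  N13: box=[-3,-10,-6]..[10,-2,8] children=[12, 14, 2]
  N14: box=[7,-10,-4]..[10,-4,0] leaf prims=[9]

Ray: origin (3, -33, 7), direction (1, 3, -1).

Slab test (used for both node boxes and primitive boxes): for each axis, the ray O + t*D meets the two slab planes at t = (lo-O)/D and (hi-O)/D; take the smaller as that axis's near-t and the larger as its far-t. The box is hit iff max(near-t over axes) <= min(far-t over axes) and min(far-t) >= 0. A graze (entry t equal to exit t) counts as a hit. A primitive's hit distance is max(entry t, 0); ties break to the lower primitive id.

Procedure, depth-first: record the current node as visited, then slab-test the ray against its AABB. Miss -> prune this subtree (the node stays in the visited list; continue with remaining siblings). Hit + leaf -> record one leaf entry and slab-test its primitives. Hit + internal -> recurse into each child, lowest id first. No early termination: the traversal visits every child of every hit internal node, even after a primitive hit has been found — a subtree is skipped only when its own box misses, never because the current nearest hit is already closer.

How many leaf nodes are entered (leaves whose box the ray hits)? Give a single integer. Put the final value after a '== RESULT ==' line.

Trace the traversal:
N0 x:[-19,17] y:[14/3,52/3] z:[-8,25] -> hit [14/3,17], descend [1, 6, 11, 13]
  N1 x:[-18,1] y:[28/3,35/3] z:[13,25] -> miss, prune
  N6 x:[1,17] y:[38/3,52/3] z:[-8,19] -> hit [38/3,17], descend [4, 7, 8]
    N4 x:[1,4] y:[44/3,46/3] z:[7,9] -> miss, prune
    N7 x:[12,17] y:[38/3,41/3] z:[-8,-6] -> miss, prune
    N8 x:[4,6] y:[50/3,52/3] z:[17,19] -> miss, prune
  N11 x:[-19,-11] y:[14/3,26/3] z:[-6,3] -> miss, prune
  N13 x:[-6,7] y:[23/3,31/3] z:[-1,13] -> miss, prune

order=[0, 1, 6, 4, 7, 8, 11, 13]  |boxes|=8  |leaves|=0  hit=miss

== RESULT ==
0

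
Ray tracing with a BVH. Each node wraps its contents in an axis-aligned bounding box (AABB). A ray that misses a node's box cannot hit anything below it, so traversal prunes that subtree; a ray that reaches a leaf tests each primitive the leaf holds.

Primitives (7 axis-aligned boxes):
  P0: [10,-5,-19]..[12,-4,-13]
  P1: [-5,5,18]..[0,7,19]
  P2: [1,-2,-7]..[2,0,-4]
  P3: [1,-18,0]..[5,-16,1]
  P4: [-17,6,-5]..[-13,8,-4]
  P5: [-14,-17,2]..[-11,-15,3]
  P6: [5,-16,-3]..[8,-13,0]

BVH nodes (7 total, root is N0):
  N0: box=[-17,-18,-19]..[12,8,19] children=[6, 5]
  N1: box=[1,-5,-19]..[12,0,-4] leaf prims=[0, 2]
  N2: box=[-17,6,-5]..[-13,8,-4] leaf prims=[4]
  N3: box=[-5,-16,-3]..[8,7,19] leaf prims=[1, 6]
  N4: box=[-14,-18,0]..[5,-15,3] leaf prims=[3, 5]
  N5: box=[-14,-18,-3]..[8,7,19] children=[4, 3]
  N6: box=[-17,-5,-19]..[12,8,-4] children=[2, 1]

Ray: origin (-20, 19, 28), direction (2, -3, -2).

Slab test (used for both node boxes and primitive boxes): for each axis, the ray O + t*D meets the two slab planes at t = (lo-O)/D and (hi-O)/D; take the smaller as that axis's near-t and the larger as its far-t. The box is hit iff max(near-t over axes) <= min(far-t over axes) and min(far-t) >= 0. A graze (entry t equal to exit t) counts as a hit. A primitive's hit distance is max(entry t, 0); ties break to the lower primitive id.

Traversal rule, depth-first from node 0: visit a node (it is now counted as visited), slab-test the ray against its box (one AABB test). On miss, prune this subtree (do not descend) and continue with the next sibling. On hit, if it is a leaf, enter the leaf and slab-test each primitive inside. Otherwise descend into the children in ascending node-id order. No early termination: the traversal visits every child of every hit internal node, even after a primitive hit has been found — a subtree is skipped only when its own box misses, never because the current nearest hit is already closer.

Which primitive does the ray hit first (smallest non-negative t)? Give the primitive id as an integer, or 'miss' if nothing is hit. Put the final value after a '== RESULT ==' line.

Traverse from the root:
N0 x:[3/2,16] y:[11/3,37/3] z:[9/2,47/2] -> hit [9/2,37/3], descend [5, 6]
  N5 x:[3,14] y:[4,37/3] z:[9/2,31/2] -> hit [9/2,37/3], descend [3, 4]
    N3 x:[15/2,14] y:[4,35/3] z:[9/2,31/2] -> hit [15/2,35/3] leaf, test {P1(miss), P6(miss)}
    N4 x:[3,25/2] y:[34/3,37/3] z:[25/2,14] -> miss, prune
  N6 x:[3/2,16] y:[11/3,8] z:[16,47/2] -> miss, prune

Summary -> nodes [0, 5, 3, 4, 6]; box-tests=5; leaf-entries=1; first=miss

== RESULT ==
miss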